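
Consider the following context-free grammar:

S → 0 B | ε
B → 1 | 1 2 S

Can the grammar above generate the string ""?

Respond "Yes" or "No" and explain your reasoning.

Yes - a valid derivation exists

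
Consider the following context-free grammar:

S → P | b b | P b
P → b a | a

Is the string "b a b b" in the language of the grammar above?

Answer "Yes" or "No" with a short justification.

No - no valid derivation exists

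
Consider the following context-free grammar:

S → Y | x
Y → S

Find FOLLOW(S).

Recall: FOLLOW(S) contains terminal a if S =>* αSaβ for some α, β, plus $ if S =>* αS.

We compute FOLLOW(S) using the standard algorithm.
FOLLOW(S) starts with {$}.
FIRST(S) = {x}
FIRST(Y) = {x}
FOLLOW(S) = {$}
FOLLOW(Y) = {$}
Therefore, FOLLOW(S) = {$}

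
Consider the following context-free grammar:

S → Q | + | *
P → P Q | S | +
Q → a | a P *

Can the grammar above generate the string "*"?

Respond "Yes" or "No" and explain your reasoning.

Yes - a valid derivation exists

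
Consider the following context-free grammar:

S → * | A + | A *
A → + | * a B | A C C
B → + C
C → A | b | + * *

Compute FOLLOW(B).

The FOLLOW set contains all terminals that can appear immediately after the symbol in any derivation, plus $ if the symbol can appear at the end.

We compute FOLLOW(B) using the standard algorithm.
FOLLOW(S) starts with {$}.
FIRST(A) = {*, +}
FIRST(B) = {+}
FIRST(C) = {*, +, b}
FIRST(S) = {*, +}
FOLLOW(A) = {*, +, b}
FOLLOW(B) = {*, +, b}
FOLLOW(C) = {*, +, b}
FOLLOW(S) = {$}
Therefore, FOLLOW(B) = {*, +, b}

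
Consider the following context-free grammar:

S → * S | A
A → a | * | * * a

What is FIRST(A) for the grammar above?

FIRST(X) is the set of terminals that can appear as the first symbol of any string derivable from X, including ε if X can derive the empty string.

We compute FIRST(A) using the standard algorithm.
FIRST(A) = {*, a}
FIRST(S) = {*, a}
Therefore, FIRST(A) = {*, a}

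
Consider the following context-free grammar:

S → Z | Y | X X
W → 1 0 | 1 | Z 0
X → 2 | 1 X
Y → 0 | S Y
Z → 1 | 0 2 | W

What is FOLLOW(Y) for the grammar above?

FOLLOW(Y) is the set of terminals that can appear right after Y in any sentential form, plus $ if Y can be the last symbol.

We compute FOLLOW(Y) using the standard algorithm.
FOLLOW(S) starts with {$}.
FIRST(S) = {0, 1, 2}
FIRST(W) = {0, 1}
FIRST(X) = {1, 2}
FIRST(Y) = {0, 1, 2}
FIRST(Z) = {0, 1}
FOLLOW(S) = {$, 0, 1, 2}
FOLLOW(W) = {$, 0, 1, 2}
FOLLOW(X) = {$, 0, 1, 2}
FOLLOW(Y) = {$, 0, 1, 2}
FOLLOW(Z) = {$, 0, 1, 2}
Therefore, FOLLOW(Y) = {$, 0, 1, 2}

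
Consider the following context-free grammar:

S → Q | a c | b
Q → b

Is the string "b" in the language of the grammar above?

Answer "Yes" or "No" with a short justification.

Yes - a valid derivation exists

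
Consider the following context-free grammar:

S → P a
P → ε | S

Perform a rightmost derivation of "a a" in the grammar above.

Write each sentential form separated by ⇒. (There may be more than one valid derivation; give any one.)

S ⇒ P a ⇒ S a ⇒ P a a ⇒ a a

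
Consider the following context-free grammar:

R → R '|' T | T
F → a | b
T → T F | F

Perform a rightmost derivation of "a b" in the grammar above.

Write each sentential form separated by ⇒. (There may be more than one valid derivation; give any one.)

R ⇒ T ⇒ T F ⇒ T b ⇒ F b ⇒ a b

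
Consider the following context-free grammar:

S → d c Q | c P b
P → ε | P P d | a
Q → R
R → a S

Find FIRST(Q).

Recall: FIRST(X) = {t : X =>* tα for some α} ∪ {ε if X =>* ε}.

We compute FIRST(Q) using the standard algorithm.
FIRST(P) = {a, d, ε}
FIRST(Q) = {a}
FIRST(R) = {a}
FIRST(S) = {c, d}
Therefore, FIRST(Q) = {a}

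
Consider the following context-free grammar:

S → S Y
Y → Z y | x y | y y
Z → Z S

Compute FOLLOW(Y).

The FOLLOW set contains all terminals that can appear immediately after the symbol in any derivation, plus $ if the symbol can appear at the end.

We compute FOLLOW(Y) using the standard algorithm.
FOLLOW(S) starts with {$}.
FIRST(S) = {}
FIRST(Y) = {x, y}
FIRST(Z) = {}
FOLLOW(S) = {$, x, y}
FOLLOW(Y) = {$, x, y}
FOLLOW(Z) = {y}
Therefore, FOLLOW(Y) = {$, x, y}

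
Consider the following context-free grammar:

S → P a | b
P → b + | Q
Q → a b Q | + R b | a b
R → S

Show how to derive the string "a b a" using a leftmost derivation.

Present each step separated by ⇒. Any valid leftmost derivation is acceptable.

S ⇒ P a ⇒ Q a ⇒ a b a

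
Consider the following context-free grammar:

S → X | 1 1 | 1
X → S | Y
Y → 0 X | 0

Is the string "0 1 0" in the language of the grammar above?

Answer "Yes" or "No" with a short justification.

No - no valid derivation exists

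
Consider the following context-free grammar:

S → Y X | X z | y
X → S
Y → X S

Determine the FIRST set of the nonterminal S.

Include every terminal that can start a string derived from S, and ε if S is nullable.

We compute FIRST(S) using the standard algorithm.
FIRST(S) = {y}
FIRST(X) = {y}
FIRST(Y) = {y}
Therefore, FIRST(S) = {y}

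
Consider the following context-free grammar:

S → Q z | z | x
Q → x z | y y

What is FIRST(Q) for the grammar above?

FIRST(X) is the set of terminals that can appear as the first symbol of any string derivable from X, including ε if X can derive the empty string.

We compute FIRST(Q) using the standard algorithm.
FIRST(Q) = {x, y}
FIRST(S) = {x, y, z}
Therefore, FIRST(Q) = {x, y}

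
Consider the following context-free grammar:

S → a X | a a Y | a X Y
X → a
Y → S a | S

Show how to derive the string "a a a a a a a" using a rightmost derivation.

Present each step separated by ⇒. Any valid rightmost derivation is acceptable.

S ⇒ a a Y ⇒ a a S a ⇒ a a a a Y a ⇒ a a a a S a ⇒ a a a a a X a ⇒ a a a a a a a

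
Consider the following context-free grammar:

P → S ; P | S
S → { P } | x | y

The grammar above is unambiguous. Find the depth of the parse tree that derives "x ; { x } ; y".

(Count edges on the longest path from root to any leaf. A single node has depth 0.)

5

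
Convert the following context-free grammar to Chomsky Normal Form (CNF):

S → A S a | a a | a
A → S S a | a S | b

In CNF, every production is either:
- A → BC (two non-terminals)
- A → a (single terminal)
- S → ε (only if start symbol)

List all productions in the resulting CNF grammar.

TA → a; S → a; A → b; S → A X0; X0 → S TA; S → TA TA; A → S X1; X1 → S TA; A → TA S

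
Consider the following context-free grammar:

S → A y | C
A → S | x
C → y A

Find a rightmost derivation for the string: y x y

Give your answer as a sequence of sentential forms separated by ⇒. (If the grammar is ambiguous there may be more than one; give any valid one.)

S ⇒ A y ⇒ S y ⇒ C y ⇒ y A y ⇒ y x y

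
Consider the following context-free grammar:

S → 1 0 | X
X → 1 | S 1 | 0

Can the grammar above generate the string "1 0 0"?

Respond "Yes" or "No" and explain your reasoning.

No - no valid derivation exists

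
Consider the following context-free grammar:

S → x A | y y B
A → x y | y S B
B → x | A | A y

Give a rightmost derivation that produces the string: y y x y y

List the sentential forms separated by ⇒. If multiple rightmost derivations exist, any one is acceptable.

S ⇒ y y B ⇒ y y A y ⇒ y y x y y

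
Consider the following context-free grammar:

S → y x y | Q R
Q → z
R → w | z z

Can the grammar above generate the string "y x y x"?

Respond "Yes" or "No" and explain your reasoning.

No - no valid derivation exists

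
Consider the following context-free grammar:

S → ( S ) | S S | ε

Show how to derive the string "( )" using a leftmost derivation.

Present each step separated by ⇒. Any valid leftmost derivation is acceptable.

S ⇒ S S ⇒ ( S ) S ⇒ ( ) S ⇒ ( )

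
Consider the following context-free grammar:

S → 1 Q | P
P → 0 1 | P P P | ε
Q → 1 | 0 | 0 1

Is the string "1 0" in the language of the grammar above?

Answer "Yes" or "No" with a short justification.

Yes - a valid derivation exists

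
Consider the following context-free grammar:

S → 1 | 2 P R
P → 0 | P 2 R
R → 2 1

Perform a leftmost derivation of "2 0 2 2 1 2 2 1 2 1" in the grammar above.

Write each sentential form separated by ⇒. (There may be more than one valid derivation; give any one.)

S ⇒ 2 P R ⇒ 2 P 2 R R ⇒ 2 P 2 R 2 R R ⇒ 2 0 2 R 2 R R ⇒ 2 0 2 2 1 2 R R ⇒ 2 0 2 2 1 2 2 1 R ⇒ 2 0 2 2 1 2 2 1 2 1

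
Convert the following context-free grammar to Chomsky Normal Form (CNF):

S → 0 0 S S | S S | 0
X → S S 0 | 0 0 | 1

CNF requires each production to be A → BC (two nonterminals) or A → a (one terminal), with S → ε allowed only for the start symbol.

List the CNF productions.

T0 → 0; S → 0; X → 1; S → T0 X0; X0 → T0 X1; X1 → S S; S → S S; X → S X2; X2 → S T0; X → T0 T0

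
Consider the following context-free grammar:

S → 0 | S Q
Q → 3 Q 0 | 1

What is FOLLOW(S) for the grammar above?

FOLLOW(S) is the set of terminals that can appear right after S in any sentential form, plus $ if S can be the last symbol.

We compute FOLLOW(S) using the standard algorithm.
FOLLOW(S) starts with {$}.
FIRST(Q) = {1, 3}
FIRST(S) = {0}
FOLLOW(Q) = {$, 0, 1, 3}
FOLLOW(S) = {$, 1, 3}
Therefore, FOLLOW(S) = {$, 1, 3}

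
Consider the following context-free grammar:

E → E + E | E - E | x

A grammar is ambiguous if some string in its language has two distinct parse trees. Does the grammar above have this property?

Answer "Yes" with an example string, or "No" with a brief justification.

Yes - the string 'x + x + x - x + x' has two distinct parse trees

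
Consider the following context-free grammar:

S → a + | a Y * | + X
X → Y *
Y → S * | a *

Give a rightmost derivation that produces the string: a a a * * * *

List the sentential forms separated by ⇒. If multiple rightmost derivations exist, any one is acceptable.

S ⇒ a Y * ⇒ a S * * ⇒ a a Y * * * ⇒ a a a * * * *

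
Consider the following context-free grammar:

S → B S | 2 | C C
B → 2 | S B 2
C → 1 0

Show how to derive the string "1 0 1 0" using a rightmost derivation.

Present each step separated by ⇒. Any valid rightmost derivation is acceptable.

S ⇒ C C ⇒ C 1 0 ⇒ 1 0 1 0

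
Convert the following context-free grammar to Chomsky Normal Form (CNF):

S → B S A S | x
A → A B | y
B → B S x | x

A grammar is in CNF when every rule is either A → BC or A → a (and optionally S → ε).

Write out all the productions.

S → x; A → y; TX → x; B → x; S → B X0; X0 → S X1; X1 → A S; A → A B; B → B X2; X2 → S TX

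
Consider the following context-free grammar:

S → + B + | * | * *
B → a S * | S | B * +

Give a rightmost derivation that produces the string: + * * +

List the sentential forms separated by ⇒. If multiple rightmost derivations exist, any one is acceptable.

S ⇒ + B + ⇒ + S + ⇒ + * * +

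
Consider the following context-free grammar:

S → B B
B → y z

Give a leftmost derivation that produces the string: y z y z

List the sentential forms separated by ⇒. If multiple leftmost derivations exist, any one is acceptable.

S ⇒ B B ⇒ y z B ⇒ y z y z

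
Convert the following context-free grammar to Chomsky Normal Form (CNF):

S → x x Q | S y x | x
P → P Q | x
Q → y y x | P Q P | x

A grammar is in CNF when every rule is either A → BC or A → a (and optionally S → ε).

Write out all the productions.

TX → x; TY → y; S → x; P → x; Q → x; S → TX X0; X0 → TX Q; S → S X1; X1 → TY TX; P → P Q; Q → TY X2; X2 → TY TX; Q → P X3; X3 → Q P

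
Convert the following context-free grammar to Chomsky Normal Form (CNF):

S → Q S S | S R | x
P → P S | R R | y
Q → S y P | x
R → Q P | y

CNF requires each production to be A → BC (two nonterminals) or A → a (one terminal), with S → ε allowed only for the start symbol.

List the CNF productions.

S → x; P → y; TY → y; Q → x; R → y; S → Q X0; X0 → S S; S → S R; P → P S; P → R R; Q → S X1; X1 → TY P; R → Q P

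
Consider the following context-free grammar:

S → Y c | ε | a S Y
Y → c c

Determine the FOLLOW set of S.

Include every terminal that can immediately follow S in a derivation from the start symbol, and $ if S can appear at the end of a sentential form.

We compute FOLLOW(S) using the standard algorithm.
FOLLOW(S) starts with {$}.
FIRST(S) = {a, c, ε}
FIRST(Y) = {c}
FOLLOW(S) = {$, c}
FOLLOW(Y) = {$, c}
Therefore, FOLLOW(S) = {$, c}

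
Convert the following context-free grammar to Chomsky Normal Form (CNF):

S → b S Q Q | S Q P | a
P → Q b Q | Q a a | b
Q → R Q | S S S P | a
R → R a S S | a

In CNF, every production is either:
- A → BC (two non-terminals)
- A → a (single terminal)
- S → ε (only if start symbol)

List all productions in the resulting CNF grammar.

TB → b; S → a; TA → a; P → b; Q → a; R → a; S → TB X0; X0 → S X1; X1 → Q Q; S → S X2; X2 → Q P; P → Q X3; X3 → TB Q; P → Q X4; X4 → TA TA; Q → R Q; Q → S X5; X5 → S X6; X6 → S P; R → R X7; X7 → TA X8; X8 → S S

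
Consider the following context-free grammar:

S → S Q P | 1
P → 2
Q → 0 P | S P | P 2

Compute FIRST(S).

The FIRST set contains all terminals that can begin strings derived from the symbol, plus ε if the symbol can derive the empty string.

We compute FIRST(S) using the standard algorithm.
FIRST(P) = {2}
FIRST(Q) = {0, 1, 2}
FIRST(S) = {1}
Therefore, FIRST(S) = {1}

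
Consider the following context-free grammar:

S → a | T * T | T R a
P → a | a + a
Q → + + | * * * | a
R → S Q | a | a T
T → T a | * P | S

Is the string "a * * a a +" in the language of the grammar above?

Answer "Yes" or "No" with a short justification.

No - no valid derivation exists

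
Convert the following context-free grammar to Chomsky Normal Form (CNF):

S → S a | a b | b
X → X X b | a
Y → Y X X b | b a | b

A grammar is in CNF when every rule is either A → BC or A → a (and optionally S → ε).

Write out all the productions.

TA → a; TB → b; S → b; X → a; Y → b; S → S TA; S → TA TB; X → X X0; X0 → X TB; Y → Y X1; X1 → X X2; X2 → X TB; Y → TB TA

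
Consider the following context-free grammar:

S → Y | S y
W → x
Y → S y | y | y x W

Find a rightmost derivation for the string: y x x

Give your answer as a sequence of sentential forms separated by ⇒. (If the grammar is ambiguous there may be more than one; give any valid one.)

S ⇒ Y ⇒ y x W ⇒ y x x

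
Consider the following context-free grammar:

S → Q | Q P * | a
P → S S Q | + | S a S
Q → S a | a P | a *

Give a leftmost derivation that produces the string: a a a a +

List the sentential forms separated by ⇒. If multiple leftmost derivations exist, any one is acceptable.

S ⇒ Q ⇒ a P ⇒ a S a S ⇒ a a a S ⇒ a a a Q ⇒ a a a a P ⇒ a a a a +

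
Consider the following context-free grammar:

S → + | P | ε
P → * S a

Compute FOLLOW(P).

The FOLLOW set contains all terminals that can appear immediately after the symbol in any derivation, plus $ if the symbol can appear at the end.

We compute FOLLOW(P) using the standard algorithm.
FOLLOW(S) starts with {$}.
FIRST(P) = {*}
FIRST(S) = {*, +, ε}
FOLLOW(P) = {$, a}
FOLLOW(S) = {$, a}
Therefore, FOLLOW(P) = {$, a}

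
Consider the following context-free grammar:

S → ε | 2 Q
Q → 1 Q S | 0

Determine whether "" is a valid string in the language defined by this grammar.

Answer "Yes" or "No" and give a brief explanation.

Yes - a valid derivation exists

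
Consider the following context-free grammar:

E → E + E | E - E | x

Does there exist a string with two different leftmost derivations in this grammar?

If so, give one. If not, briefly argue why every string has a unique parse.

Yes - the string 'x + x + x + x - x - x' has two distinct leftmost derivations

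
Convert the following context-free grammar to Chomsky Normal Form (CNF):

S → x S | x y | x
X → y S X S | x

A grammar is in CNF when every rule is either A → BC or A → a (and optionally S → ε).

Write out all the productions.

TX → x; TY → y; S → x; X → x; S → TX S; S → TX TY; X → TY X0; X0 → S X1; X1 → X S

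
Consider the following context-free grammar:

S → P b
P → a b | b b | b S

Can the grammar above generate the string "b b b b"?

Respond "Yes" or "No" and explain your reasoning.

No - no valid derivation exists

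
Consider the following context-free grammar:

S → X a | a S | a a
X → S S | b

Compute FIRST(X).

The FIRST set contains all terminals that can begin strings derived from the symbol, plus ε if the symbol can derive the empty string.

We compute FIRST(X) using the standard algorithm.
FIRST(S) = {a, b}
FIRST(X) = {a, b}
Therefore, FIRST(X) = {a, b}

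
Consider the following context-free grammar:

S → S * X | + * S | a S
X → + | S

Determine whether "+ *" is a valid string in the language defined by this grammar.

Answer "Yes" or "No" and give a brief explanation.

No - no valid derivation exists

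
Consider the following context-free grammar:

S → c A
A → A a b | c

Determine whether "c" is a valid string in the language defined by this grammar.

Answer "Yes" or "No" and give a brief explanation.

No - no valid derivation exists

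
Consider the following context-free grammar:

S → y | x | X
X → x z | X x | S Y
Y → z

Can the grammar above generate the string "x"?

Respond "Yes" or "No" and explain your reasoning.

Yes - a valid derivation exists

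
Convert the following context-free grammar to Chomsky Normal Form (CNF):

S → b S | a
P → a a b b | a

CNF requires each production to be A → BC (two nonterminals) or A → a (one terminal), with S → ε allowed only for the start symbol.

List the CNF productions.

TB → b; S → a; TA → a; P → a; S → TB S; P → TA X0; X0 → TA X1; X1 → TB TB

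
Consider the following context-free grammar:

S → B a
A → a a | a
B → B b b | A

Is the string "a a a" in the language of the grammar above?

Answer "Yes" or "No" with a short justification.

Yes - a valid derivation exists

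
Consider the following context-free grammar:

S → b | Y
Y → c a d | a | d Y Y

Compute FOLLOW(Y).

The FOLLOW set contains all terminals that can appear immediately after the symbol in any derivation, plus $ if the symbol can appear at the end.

We compute FOLLOW(Y) using the standard algorithm.
FOLLOW(S) starts with {$}.
FIRST(S) = {a, b, c, d}
FIRST(Y) = {a, c, d}
FOLLOW(S) = {$}
FOLLOW(Y) = {$, a, c, d}
Therefore, FOLLOW(Y) = {$, a, c, d}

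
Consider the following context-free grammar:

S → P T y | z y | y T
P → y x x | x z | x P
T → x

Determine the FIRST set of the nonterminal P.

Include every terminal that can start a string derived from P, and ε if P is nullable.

We compute FIRST(P) using the standard algorithm.
FIRST(P) = {x, y}
FIRST(S) = {x, y, z}
FIRST(T) = {x}
Therefore, FIRST(P) = {x, y}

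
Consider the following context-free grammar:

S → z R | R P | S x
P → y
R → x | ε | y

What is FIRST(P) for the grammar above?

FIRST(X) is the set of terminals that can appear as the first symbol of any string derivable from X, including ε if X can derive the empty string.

We compute FIRST(P) using the standard algorithm.
FIRST(P) = {y}
FIRST(R) = {x, y, ε}
FIRST(S) = {x, y, z}
Therefore, FIRST(P) = {y}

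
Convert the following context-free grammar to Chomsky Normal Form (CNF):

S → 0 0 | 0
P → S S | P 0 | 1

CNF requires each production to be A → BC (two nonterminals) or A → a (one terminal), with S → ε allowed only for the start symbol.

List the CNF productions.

T0 → 0; S → 0; P → 1; S → T0 T0; P → S S; P → P T0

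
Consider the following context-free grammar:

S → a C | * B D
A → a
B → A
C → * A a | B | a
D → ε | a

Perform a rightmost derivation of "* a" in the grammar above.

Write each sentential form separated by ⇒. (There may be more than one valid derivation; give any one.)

S ⇒ * B D ⇒ * B ⇒ * A ⇒ * a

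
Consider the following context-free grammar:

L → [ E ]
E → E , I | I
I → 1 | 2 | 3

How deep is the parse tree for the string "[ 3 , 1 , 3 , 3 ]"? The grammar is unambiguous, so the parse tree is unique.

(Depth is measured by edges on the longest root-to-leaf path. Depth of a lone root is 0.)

6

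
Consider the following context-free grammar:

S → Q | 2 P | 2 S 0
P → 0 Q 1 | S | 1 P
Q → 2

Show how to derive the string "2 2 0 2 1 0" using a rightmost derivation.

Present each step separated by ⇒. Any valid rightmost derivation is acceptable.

S ⇒ 2 S 0 ⇒ 2 2 P 0 ⇒ 2 2 0 Q 1 0 ⇒ 2 2 0 2 1 0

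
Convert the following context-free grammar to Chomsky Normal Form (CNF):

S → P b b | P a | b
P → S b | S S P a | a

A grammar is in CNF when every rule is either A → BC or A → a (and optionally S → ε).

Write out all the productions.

TB → b; TA → a; S → b; P → a; S → P X0; X0 → TB TB; S → P TA; P → S TB; P → S X1; X1 → S X2; X2 → P TA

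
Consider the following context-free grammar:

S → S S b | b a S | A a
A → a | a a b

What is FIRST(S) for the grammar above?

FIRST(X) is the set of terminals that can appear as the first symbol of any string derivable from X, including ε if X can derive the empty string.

We compute FIRST(S) using the standard algorithm.
FIRST(A) = {a}
FIRST(S) = {a, b}
Therefore, FIRST(S) = {a, b}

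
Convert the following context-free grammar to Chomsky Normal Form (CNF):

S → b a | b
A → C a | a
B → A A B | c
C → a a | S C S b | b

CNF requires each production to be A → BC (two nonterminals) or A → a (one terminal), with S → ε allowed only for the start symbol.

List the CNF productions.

TB → b; TA → a; S → b; A → a; B → c; C → b; S → TB TA; A → C TA; B → A X0; X0 → A B; C → TA TA; C → S X1; X1 → C X2; X2 → S TB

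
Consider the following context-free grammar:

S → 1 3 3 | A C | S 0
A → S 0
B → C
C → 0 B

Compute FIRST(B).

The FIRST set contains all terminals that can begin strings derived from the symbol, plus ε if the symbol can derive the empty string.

We compute FIRST(B) using the standard algorithm.
FIRST(A) = {1}
FIRST(B) = {0}
FIRST(C) = {0}
FIRST(S) = {1}
Therefore, FIRST(B) = {0}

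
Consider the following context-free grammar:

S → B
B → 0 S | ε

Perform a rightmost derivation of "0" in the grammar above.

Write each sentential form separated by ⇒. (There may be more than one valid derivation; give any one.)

S ⇒ B ⇒ 0 S ⇒ 0 B ⇒ 0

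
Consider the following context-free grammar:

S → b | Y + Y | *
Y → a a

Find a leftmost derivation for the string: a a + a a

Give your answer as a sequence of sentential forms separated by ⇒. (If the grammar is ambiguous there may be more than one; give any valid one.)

S ⇒ Y + Y ⇒ a a + Y ⇒ a a + a a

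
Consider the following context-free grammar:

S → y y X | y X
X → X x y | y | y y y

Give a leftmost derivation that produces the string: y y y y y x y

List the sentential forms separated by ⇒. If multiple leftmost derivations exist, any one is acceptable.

S ⇒ y y X ⇒ y y X x y ⇒ y y y y y x y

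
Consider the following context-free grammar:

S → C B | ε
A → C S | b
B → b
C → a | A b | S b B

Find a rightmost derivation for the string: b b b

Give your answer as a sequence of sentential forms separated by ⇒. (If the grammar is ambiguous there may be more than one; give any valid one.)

S ⇒ C B ⇒ C b ⇒ A b b ⇒ b b b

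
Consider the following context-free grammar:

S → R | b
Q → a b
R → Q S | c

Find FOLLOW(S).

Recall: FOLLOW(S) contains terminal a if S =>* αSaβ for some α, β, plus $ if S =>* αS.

We compute FOLLOW(S) using the standard algorithm.
FOLLOW(S) starts with {$}.
FIRST(Q) = {a}
FIRST(R) = {a, c}
FIRST(S) = {a, b, c}
FOLLOW(Q) = {a, b, c}
FOLLOW(R) = {$}
FOLLOW(S) = {$}
Therefore, FOLLOW(S) = {$}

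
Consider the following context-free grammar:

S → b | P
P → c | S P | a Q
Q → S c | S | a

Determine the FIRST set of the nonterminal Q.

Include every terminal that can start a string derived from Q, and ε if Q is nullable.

We compute FIRST(Q) using the standard algorithm.
FIRST(P) = {a, b, c}
FIRST(Q) = {a, b, c}
FIRST(S) = {a, b, c}
Therefore, FIRST(Q) = {a, b, c}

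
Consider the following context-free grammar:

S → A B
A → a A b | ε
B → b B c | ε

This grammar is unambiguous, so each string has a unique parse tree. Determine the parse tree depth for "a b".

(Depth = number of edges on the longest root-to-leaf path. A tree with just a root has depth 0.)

3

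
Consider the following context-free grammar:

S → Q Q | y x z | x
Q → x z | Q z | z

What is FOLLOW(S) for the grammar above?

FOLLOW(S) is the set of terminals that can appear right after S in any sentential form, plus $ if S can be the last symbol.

We compute FOLLOW(S) using the standard algorithm.
FOLLOW(S) starts with {$}.
FIRST(Q) = {x, z}
FIRST(S) = {x, y, z}
FOLLOW(Q) = {$, x, z}
FOLLOW(S) = {$}
Therefore, FOLLOW(S) = {$}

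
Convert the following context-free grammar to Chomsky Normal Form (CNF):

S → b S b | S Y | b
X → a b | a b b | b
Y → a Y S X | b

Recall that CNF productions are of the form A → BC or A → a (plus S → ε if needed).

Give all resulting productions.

TB → b; S → b; TA → a; X → b; Y → b; S → TB X0; X0 → S TB; S → S Y; X → TA TB; X → TA X1; X1 → TB TB; Y → TA X2; X2 → Y X3; X3 → S X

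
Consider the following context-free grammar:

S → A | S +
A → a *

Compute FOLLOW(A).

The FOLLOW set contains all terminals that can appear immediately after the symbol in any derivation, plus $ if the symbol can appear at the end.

We compute FOLLOW(A) using the standard algorithm.
FOLLOW(S) starts with {$}.
FIRST(A) = {a}
FIRST(S) = {a}
FOLLOW(A) = {$, +}
FOLLOW(S) = {$, +}
Therefore, FOLLOW(A) = {$, +}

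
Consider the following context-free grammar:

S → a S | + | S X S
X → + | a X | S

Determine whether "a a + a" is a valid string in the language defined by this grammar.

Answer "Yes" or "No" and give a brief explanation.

No - no valid derivation exists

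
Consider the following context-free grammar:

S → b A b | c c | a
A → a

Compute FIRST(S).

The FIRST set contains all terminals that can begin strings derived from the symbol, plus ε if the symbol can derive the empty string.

We compute FIRST(S) using the standard algorithm.
FIRST(A) = {a}
FIRST(S) = {a, b, c}
Therefore, FIRST(S) = {a, b, c}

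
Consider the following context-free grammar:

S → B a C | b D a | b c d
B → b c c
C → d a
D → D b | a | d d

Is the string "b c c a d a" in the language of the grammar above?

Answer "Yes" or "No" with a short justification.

Yes - a valid derivation exists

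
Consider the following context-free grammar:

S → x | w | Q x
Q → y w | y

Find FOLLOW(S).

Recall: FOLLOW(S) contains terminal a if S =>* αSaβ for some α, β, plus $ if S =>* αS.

We compute FOLLOW(S) using the standard algorithm.
FOLLOW(S) starts with {$}.
FIRST(Q) = {y}
FIRST(S) = {w, x, y}
FOLLOW(Q) = {x}
FOLLOW(S) = {$}
Therefore, FOLLOW(S) = {$}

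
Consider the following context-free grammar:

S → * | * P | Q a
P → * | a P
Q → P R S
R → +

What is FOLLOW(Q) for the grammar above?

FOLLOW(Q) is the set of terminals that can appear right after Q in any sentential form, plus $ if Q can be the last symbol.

We compute FOLLOW(Q) using the standard algorithm.
FOLLOW(S) starts with {$}.
FIRST(P) = {*, a}
FIRST(Q) = {*, a}
FIRST(R) = {+}
FIRST(S) = {*, a}
FOLLOW(P) = {$, +, a}
FOLLOW(Q) = {a}
FOLLOW(R) = {*, a}
FOLLOW(S) = {$, a}
Therefore, FOLLOW(Q) = {a}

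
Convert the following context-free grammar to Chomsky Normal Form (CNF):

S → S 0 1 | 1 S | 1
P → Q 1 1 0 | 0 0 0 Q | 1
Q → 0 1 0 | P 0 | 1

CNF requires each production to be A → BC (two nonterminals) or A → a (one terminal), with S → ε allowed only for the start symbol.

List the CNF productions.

T0 → 0; T1 → 1; S → 1; P → 1; Q → 1; S → S X0; X0 → T0 T1; S → T1 S; P → Q X1; X1 → T1 X2; X2 → T1 T0; P → T0 X3; X3 → T0 X4; X4 → T0 Q; Q → T0 X5; X5 → T1 T0; Q → P T0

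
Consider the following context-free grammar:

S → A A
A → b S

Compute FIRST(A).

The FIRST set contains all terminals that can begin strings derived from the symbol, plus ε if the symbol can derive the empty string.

We compute FIRST(A) using the standard algorithm.
FIRST(A) = {b}
FIRST(S) = {b}
Therefore, FIRST(A) = {b}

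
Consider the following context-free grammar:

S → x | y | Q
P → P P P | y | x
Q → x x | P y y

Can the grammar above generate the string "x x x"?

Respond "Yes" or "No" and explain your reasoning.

No - no valid derivation exists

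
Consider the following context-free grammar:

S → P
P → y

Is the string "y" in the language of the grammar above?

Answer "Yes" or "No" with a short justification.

Yes - a valid derivation exists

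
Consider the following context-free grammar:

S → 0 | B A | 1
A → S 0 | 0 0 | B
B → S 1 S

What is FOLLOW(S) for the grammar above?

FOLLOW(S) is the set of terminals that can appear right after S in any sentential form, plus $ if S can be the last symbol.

We compute FOLLOW(S) using the standard algorithm.
FOLLOW(S) starts with {$}.
FIRST(A) = {0, 1}
FIRST(B) = {0, 1}
FIRST(S) = {0, 1}
FOLLOW(A) = {$, 0, 1}
FOLLOW(B) = {$, 0, 1}
FOLLOW(S) = {$, 0, 1}
Therefore, FOLLOW(S) = {$, 0, 1}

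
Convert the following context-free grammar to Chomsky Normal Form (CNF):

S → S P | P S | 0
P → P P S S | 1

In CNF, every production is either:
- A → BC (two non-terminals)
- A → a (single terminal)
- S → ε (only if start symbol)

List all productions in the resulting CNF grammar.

S → 0; P → 1; S → S P; S → P S; P → P X0; X0 → P X1; X1 → S S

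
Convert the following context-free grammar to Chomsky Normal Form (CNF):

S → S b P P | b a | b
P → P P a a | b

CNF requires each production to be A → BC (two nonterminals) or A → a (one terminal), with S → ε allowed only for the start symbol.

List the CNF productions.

TB → b; TA → a; S → b; P → b; S → S X0; X0 → TB X1; X1 → P P; S → TB TA; P → P X2; X2 → P X3; X3 → TA TA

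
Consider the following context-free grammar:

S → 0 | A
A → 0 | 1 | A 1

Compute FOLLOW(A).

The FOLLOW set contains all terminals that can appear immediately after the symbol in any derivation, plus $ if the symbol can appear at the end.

We compute FOLLOW(A) using the standard algorithm.
FOLLOW(S) starts with {$}.
FIRST(A) = {0, 1}
FIRST(S) = {0, 1}
FOLLOW(A) = {$, 1}
FOLLOW(S) = {$}
Therefore, FOLLOW(A) = {$, 1}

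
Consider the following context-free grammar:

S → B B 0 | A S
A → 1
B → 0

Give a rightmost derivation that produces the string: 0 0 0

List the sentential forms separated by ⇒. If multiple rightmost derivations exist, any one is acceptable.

S ⇒ B B 0 ⇒ B 0 0 ⇒ 0 0 0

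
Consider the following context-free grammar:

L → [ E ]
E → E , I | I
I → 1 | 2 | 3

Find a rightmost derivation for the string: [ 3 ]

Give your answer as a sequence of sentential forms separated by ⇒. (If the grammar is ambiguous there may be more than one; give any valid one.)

L ⇒ [ E ] ⇒ [ I ] ⇒ [ 3 ]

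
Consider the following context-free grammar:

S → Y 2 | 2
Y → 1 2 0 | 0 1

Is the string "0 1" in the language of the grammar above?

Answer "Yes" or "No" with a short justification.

No - no valid derivation exists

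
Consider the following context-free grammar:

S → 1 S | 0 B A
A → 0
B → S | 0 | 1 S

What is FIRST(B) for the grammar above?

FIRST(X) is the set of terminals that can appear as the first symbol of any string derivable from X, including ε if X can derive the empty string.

We compute FIRST(B) using the standard algorithm.
FIRST(A) = {0}
FIRST(B) = {0, 1}
FIRST(S) = {0, 1}
Therefore, FIRST(B) = {0, 1}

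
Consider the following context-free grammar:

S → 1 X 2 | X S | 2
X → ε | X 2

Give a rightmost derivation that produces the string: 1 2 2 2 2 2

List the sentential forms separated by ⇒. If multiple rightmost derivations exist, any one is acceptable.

S ⇒ 1 X 2 ⇒ 1 X 2 2 ⇒ 1 X 2 2 2 ⇒ 1 X 2 2 2 2 ⇒ 1 X 2 2 2 2 2 ⇒ 1 2 2 2 2 2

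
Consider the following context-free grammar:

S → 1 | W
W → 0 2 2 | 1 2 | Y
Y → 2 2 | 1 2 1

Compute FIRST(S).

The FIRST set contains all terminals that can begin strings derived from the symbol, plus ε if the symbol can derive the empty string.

We compute FIRST(S) using the standard algorithm.
FIRST(S) = {0, 1, 2}
FIRST(W) = {0, 1, 2}
FIRST(Y) = {1, 2}
Therefore, FIRST(S) = {0, 1, 2}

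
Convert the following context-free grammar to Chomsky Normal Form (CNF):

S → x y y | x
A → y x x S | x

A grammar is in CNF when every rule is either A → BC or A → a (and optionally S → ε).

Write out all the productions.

TX → x; TY → y; S → x; A → x; S → TX X0; X0 → TY TY; A → TY X1; X1 → TX X2; X2 → TX S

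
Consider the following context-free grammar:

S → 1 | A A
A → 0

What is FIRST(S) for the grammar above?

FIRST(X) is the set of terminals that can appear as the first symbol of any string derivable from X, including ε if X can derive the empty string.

We compute FIRST(S) using the standard algorithm.
FIRST(A) = {0}
FIRST(S) = {0, 1}
Therefore, FIRST(S) = {0, 1}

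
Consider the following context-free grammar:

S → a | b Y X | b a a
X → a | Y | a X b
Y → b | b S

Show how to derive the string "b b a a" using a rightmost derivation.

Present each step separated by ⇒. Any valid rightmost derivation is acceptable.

S ⇒ b Y X ⇒ b Y a ⇒ b b S a ⇒ b b a a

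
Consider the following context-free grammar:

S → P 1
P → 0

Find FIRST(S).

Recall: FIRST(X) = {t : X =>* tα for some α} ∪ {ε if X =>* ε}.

We compute FIRST(S) using the standard algorithm.
FIRST(P) = {0}
FIRST(S) = {0}
Therefore, FIRST(S) = {0}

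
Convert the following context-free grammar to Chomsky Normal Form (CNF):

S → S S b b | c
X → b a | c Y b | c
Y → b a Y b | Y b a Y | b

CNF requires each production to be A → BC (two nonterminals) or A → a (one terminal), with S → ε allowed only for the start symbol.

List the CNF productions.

TB → b; S → c; TA → a; TC → c; X → c; Y → b; S → S X0; X0 → S X1; X1 → TB TB; X → TB TA; X → TC X2; X2 → Y TB; Y → TB X3; X3 → TA X4; X4 → Y TB; Y → Y X5; X5 → TB X6; X6 → TA Y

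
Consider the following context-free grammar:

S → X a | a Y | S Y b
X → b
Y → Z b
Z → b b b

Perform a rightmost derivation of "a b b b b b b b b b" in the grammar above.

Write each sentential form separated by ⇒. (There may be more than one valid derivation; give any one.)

S ⇒ S Y b ⇒ S Z b b ⇒ S b b b b b ⇒ a Y b b b b b ⇒ a Z b b b b b b ⇒ a b b b b b b b b b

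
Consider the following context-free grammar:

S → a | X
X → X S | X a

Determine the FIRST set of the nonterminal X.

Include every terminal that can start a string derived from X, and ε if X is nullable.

We compute FIRST(X) using the standard algorithm.
FIRST(S) = {a}
FIRST(X) = {}
Therefore, FIRST(X) = {}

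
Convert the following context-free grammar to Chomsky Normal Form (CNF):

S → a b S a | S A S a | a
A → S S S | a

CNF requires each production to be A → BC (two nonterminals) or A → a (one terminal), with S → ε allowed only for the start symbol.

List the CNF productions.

TA → a; TB → b; S → a; A → a; S → TA X0; X0 → TB X1; X1 → S TA; S → S X2; X2 → A X3; X3 → S TA; A → S X4; X4 → S S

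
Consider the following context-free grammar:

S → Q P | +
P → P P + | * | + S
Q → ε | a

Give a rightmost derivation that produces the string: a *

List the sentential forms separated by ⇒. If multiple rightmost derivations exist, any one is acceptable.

S ⇒ Q P ⇒ Q * ⇒ a *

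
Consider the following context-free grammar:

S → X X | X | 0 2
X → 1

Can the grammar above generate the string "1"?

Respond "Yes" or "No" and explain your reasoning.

Yes - a valid derivation exists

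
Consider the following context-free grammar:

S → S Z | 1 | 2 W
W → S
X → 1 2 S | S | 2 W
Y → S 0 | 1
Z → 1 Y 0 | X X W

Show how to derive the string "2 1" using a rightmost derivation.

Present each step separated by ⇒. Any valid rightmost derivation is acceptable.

S ⇒ 2 W ⇒ 2 S ⇒ 2 1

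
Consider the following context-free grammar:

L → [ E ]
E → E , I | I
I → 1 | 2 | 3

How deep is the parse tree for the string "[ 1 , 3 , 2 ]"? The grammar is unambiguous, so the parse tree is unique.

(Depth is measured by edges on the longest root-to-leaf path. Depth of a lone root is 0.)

5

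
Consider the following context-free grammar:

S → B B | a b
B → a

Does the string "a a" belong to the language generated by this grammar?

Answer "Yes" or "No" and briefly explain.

Yes - a valid derivation exists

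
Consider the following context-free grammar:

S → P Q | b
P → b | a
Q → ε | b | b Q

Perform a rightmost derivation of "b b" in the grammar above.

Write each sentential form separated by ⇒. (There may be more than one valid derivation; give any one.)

S ⇒ P Q ⇒ P b ⇒ b b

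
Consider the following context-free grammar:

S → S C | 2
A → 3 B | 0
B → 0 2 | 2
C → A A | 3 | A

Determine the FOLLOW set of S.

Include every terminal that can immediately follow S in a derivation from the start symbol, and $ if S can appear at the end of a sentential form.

We compute FOLLOW(S) using the standard algorithm.
FOLLOW(S) starts with {$}.
FIRST(A) = {0, 3}
FIRST(B) = {0, 2}
FIRST(C) = {0, 3}
FIRST(S) = {2}
FOLLOW(A) = {$, 0, 3}
FOLLOW(B) = {$, 0, 3}
FOLLOW(C) = {$, 0, 3}
FOLLOW(S) = {$, 0, 3}
Therefore, FOLLOW(S) = {$, 0, 3}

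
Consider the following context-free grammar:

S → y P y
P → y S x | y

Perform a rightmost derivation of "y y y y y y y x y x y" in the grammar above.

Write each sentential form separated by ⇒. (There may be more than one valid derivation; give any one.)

S ⇒ y P y ⇒ y y S x y ⇒ y y y P y x y ⇒ y y y y S x y x y ⇒ y y y y y P y x y x y ⇒ y y y y y y y x y x y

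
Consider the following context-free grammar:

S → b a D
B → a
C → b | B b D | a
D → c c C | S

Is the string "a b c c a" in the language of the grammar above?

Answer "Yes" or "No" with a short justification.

No - no valid derivation exists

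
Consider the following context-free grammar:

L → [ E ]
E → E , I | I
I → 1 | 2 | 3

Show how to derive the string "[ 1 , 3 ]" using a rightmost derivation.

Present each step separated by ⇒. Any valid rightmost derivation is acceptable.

L ⇒ [ E ] ⇒ [ E , I ] ⇒ [ E , 3 ] ⇒ [ I , 3 ] ⇒ [ 1 , 3 ]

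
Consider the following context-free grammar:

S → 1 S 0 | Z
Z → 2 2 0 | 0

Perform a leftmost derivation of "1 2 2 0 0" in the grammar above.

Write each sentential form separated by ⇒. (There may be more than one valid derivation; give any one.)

S ⇒ 1 S 0 ⇒ 1 Z 0 ⇒ 1 2 2 0 0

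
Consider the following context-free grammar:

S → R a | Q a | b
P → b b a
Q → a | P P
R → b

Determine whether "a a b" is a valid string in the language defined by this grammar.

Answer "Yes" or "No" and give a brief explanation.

No - no valid derivation exists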